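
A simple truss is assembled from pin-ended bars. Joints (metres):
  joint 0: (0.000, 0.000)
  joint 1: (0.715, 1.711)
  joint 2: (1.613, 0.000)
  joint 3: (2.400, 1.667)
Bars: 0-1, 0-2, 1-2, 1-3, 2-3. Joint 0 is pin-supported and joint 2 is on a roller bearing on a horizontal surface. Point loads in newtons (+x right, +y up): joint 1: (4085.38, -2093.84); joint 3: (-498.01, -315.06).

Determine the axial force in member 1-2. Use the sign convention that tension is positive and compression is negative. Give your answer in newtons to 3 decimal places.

N=4 nodes, M=5 members, R=3 reactions → 2N=8, M+R=8
member 0 (0-1): L=1.8544, (cx,cy)=(0.3856,0.9227)
member 1 (0-2): L=1.6130, (cx,cy)=(1.0000,0.0000)
member 2 (1-2): L=1.9323, (cx,cy)=(0.4647,-0.8855)
member 3 (1-3): L=1.6856, (cx,cy)=(0.9997,-0.0261)
member 4 (2-3): L=1.8434, (cx,cy)=(0.4269,0.9043)
solve A·x = −loads:
  F[0-1] = +3042.1626 N (tension)
  F[0-2] = +2414.3959 N (tension)
  F[1-2] = -5524.5696 N (compression)
  F[1-3] = -345.1327 N (compression)
  F[2-3] = -358.3690 N (compression)
  Rx@0 = -3587.3700 N
  Ry@0 = -2806.9352 N
  Ry@2 = +5215.8352 N

-5524.570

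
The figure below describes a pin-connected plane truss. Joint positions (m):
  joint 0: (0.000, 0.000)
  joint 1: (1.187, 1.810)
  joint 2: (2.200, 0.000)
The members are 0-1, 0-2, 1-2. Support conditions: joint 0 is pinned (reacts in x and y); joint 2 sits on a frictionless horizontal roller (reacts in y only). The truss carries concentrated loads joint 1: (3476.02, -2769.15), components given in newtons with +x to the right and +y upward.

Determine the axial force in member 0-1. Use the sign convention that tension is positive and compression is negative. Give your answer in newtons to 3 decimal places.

N=3 nodes, M=3 members, R=3 reactions → 2N=6, M+R=6
member 0 (0-1): L=2.1645, (cx,cy)=(0.5484,0.8362)
member 1 (0-2): L=2.2000, (cx,cy)=(1.0000,0.0000)
member 2 (1-2): L=2.0742, (cx,cy)=(0.4884,-0.8726)
solve A·x = −loads:
  F[0-1] = +1895.1336 N (tension)
  F[0-2] = +2436.7400 N (tension)
  F[1-2] = -4989.4024 N (compression)
  Rx@0 = -3476.0200 N
  Ry@0 = -1584.7487 N
  Ry@2 = +4353.8987 N

1895.134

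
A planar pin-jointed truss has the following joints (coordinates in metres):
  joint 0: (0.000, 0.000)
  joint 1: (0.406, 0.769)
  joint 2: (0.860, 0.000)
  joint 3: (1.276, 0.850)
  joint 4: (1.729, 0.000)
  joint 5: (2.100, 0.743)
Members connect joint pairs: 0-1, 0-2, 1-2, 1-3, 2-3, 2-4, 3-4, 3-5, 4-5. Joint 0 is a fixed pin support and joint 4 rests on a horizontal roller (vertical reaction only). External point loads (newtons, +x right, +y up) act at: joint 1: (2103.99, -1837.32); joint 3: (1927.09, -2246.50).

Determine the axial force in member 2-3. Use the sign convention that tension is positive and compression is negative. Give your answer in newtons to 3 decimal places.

2034.021

N=6 nodes, M=9 members, R=3 reactions → 2N=12, M+R=12
member 0 (0-1): L=0.8696, (cx,cy)=(0.4669,0.8843)
member 1 (0-2): L=0.8600, (cx,cy)=(1.0000,0.0000)
member 2 (1-2): L=0.8930, (cx,cy)=(0.5084,-0.8611)
member 3 (1-3): L=0.8738, (cx,cy)=(0.9957,0.0927)
member 4 (2-3): L=0.9463, (cx,cy)=(0.4396,0.8982)
member 5 (2-4): L=0.8690, (cx,cy)=(1.0000,0.0000)
member 6 (3-4): L=0.9632, (cx,cy)=(0.4703,-0.8825)
member 7 (3-5): L=0.8309, (cx,cy)=(0.9917,-0.1288)
member 8 (4-5): L=0.8305, (cx,cy)=(0.4467,0.8947)
solve A·x = −loads:
  F[0-1] = -125.8637 N (compression)
  F[0-2] = +4089.8437 N (tension)
  F[1-2] = -2121.5863 N (compression)
  F[1-3] = -1088.8498 N (compression)
  F[2-3] = +2034.0209 N (tension)
  F[2-4] = +2117.1175 N (tension)
  F[3-4] = -4501.4523 N (compression)
  F[3-5] = +0.0000 N (tension)
  F[4-5] = -0.0000 N (compression)
  Rx@0 = -4031.0800 N
  Ry@0 = +111.3037 N
  Ry@4 = +3972.5163 N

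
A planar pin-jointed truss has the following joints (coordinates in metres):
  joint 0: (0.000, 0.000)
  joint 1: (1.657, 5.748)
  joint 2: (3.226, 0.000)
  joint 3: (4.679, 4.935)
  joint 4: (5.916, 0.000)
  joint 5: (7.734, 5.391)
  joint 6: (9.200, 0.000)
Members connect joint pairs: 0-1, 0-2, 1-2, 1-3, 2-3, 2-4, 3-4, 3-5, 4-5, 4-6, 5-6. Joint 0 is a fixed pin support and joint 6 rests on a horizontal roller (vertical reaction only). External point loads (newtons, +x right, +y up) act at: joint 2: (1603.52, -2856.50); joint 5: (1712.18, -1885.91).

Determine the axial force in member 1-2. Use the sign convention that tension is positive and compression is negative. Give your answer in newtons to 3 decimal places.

1388.832

N=7 nodes, M=11 members, R=3 reactions → 2N=14, M+R=14
member 0 (0-1): L=5.9821, (cx,cy)=(0.2770,0.9609)
member 1 (0-2): L=3.2260, (cx,cy)=(1.0000,0.0000)
member 2 (1-2): L=5.9583, (cx,cy)=(0.2633,-0.9647)
member 3 (1-3): L=3.1294, (cx,cy)=(0.9657,-0.2598)
member 4 (2-3): L=5.1445, (cx,cy)=(0.2824,0.9593)
member 5 (2-4): L=2.6900, (cx,cy)=(1.0000,0.0000)
member 6 (3-4): L=5.0877, (cx,cy)=(0.2431,-0.9700)
member 7 (3-5): L=3.0888, (cx,cy)=(0.9890,0.1476)
member 8 (4-5): L=5.6893, (cx,cy)=(0.3195,0.9476)
member 9 (4-6): L=3.2840, (cx,cy)=(1.0000,0.0000)
member 10 (5-6): L=5.5868, (cx,cy)=(0.2624,-0.9650)
solve A·x = −loads:
  F[0-1] = -1198.9922 N (compression)
  F[0-2] = +3647.8142 N (tension)
  F[1-2] = +1388.8321 N (tension)
  F[1-3] = -722.6480 N (compression)
  F[2-3] = +1581.0586 N (tension)
  F[2-4] = +1963.4619 N (tension)
  F[3-4] = -1731.0527 N (compression)
  F[3-5] = +171.4797 N (tension)
  F[4-5] = +1772.0138 N (tension)
  F[4-6] = +976.3360 N (tension)
  F[5-6] = -3720.7149 N (compression)
  Rx@0 = -3315.7000 N
  Ry@0 = +1152.0775 N
  Ry@6 = +3590.3325 N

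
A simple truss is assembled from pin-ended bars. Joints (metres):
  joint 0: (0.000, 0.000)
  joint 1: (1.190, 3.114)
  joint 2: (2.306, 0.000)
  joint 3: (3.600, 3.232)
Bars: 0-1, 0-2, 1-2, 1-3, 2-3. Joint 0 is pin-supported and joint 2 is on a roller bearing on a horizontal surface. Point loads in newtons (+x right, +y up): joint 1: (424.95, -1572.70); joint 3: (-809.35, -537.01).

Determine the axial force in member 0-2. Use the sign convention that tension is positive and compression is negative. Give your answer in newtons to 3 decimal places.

N=4 nodes, M=5 members, R=3 reactions → 2N=8, M+R=8
member 0 (0-1): L=3.3336, (cx,cy)=(0.3570,0.9341)
member 1 (0-2): L=2.3060, (cx,cy)=(1.0000,0.0000)
member 2 (1-2): L=3.3079, (cx,cy)=(0.3374,-0.9414)
member 3 (1-3): L=2.4129, (cx,cy)=(0.9988,0.0489)
member 4 (2-3): L=3.4814, (cx,cy)=(0.3717,0.9284)
solve A·x = −loads:
  F[0-1] = -1092.2412 N (compression)
  F[0-2] = +5.4953 N (tension)
  F[1-2] = -618.3549 N (compression)
  F[1-3] = -606.9569 N (compression)
  F[2-3] = -546.4782 N (compression)
  Rx@0 = +384.4000 N
  Ry@0 = +1020.2806 N
  Ry@2 = +1089.4294 N

5.495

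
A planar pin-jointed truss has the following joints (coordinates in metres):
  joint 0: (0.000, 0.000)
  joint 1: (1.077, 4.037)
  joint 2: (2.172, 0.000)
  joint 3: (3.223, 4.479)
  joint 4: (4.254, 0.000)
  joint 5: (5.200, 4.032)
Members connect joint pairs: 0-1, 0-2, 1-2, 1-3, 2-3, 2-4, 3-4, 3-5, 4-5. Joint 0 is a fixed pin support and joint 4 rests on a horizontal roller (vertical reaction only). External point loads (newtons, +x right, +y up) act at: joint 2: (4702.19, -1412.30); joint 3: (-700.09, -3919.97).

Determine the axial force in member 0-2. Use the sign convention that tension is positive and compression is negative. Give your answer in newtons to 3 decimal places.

N=6 nodes, M=9 members, R=3 reactions → 2N=12, M+R=12
member 0 (0-1): L=4.1782, (cx,cy)=(0.2578,0.9662)
member 1 (0-2): L=2.1720, (cx,cy)=(1.0000,0.0000)
member 2 (1-2): L=4.1829, (cx,cy)=(0.2618,-0.9651)
member 3 (1-3): L=2.1910, (cx,cy)=(0.9794,0.2017)
member 4 (2-3): L=4.6007, (cx,cy)=(0.2284,0.9736)
member 5 (2-4): L=2.0820, (cx,cy)=(1.0000,0.0000)
member 6 (3-4): L=4.5961, (cx,cy)=(0.2243,-0.9745)
member 7 (3-5): L=2.0269, (cx,cy)=(0.9754,-0.2205)
member 8 (4-5): L=4.1415, (cx,cy)=(0.2284,0.9736)
solve A·x = −loads:
  F[0-1] = -2461.5565 N (compression)
  F[0-2] = +4636.6079 N (tension)
  F[1-2] = +2205.6805 N (tension)
  F[1-3] = -1237.3540 N (compression)
  F[2-3] = -735.9221 N (compression)
  F[2-4] = +679.9436 N (tension)
  F[3-4] = -3031.1430 N (compression)
  F[3-5] = -0.0000 N (compression)
  F[4-5] = +0.0000 N (tension)
  Rx@0 = -4002.1000 N
  Ry@0 = +2378.3735 N
  Ry@4 = +2953.8965 N

4636.608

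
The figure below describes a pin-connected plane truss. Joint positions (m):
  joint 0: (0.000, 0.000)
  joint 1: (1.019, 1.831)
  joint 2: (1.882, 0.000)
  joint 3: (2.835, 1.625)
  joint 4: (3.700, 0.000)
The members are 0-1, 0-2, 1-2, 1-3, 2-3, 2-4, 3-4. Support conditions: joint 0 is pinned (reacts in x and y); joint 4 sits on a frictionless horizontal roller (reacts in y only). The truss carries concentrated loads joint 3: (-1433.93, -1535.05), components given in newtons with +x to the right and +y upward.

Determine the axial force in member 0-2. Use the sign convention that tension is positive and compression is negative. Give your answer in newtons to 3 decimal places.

N=5 nodes, M=7 members, R=3 reactions → 2N=10, M+R=10
member 0 (0-1): L=2.0955, (cx,cy)=(0.4863,0.8738)
member 1 (0-2): L=1.8820, (cx,cy)=(1.0000,0.0000)
member 2 (1-2): L=2.0242, (cx,cy)=(0.4263,-0.9046)
member 3 (1-3): L=1.8276, (cx,cy)=(0.9936,-0.1127)
member 4 (2-3): L=1.8838, (cx,cy)=(0.5059,0.8626)
member 5 (2-4): L=1.8180, (cx,cy)=(1.0000,0.0000)
member 6 (3-4): L=1.8409, (cx,cy)=(0.4699,-0.8827)
solve A·x = −loads:
  F[0-1] = -1131.4258 N (compression)
  F[0-2] = -883.7277 N (compression)
  F[1-2] = +1227.5769 N (tension)
  F[1-3] = -1080.4577 N (compression)
  F[2-3] = -1287.2890 N (compression)
  F[2-4] = +290.8602 N (tension)
  F[3-4] = -619.0053 N (compression)
  Rx@0 = +1433.9300 N
  Ry@0 = +988.6364 N
  Ry@4 = +546.4136 N

-883.728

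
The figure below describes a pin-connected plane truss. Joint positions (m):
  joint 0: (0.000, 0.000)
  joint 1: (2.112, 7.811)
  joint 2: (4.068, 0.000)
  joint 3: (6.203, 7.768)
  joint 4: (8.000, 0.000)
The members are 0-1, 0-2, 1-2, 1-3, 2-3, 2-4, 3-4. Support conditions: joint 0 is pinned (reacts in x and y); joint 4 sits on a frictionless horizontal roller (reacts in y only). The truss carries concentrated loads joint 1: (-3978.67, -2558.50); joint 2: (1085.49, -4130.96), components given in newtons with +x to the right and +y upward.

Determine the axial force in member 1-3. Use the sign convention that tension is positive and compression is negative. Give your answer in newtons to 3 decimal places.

N=5 nodes, M=7 members, R=3 reactions → 2N=10, M+R=10
member 0 (0-1): L=8.0915, (cx,cy)=(0.2610,0.9653)
member 1 (0-2): L=4.0680, (cx,cy)=(1.0000,0.0000)
member 2 (1-2): L=8.0522, (cx,cy)=(0.2429,-0.9700)
member 3 (1-3): L=4.0912, (cx,cy)=(0.9999,-0.0105)
member 4 (2-3): L=8.0561, (cx,cy)=(0.2650,0.9642)
member 5 (2-4): L=3.9320, (cx,cy)=(1.0000,0.0000)
member 6 (3-4): L=7.9731, (cx,cy)=(0.2254,-0.9743)
solve A·x = −loads:
  F[0-1] = -8078.1268 N (compression)
  F[0-2] = -784.6689 N (compression)
  F[1-2] = +5395.3189 N (tension)
  F[1-3] = +559.5833 N (tension)
  F[2-3] = -1143.6483 N (compression)
  F[2-4] = -256.4650 N (compression)
  F[3-4] = +1137.9147 N (tension)
  Rx@0 = +2893.1800 N
  Ry@0 = +7798.0968 N
  Ry@4 = -1108.6368 N

559.583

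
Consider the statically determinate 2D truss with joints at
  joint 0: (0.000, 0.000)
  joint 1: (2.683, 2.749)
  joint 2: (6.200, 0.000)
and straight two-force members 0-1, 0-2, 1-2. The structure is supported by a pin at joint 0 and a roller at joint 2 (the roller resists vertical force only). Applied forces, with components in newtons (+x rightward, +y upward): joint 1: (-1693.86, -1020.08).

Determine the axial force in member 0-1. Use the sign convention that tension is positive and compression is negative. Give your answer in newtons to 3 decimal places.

N=3 nodes, M=3 members, R=3 reactions → 2N=6, M+R=6
member 0 (0-1): L=3.8413, (cx,cy)=(0.6985,0.7156)
member 1 (0-2): L=6.2000, (cx,cy)=(1.0000,0.0000)
member 2 (1-2): L=4.4639, (cx,cy)=(0.7879,-0.6158)
solve A·x = −loads:
  F[0-1] = -1858.0210 N (compression)
  F[0-2] = -396.0998 N (compression)
  F[1-2] = +502.7423 N (tension)
  Rx@0 = +1693.8600 N
  Ry@0 = +1329.6843 N
  Ry@2 = -309.6043 N

-1858.021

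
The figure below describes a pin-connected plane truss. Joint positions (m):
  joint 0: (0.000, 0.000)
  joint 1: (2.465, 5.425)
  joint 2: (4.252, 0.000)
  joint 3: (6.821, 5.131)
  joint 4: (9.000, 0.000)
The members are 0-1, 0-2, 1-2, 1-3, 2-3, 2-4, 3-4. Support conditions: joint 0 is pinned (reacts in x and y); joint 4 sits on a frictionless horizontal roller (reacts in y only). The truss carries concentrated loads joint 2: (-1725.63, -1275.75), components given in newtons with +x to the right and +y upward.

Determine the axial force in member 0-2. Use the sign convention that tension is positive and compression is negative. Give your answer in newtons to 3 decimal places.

N=5 nodes, M=7 members, R=3 reactions → 2N=10, M+R=10
member 0 (0-1): L=5.9588, (cx,cy)=(0.4137,0.9104)
member 1 (0-2): L=4.2520, (cx,cy)=(1.0000,0.0000)
member 2 (1-2): L=5.7117, (cx,cy)=(0.3129,-0.9498)
member 3 (1-3): L=4.3659, (cx,cy)=(0.9977,-0.0673)
member 4 (2-3): L=5.7382, (cx,cy)=(0.4477,0.8942)
member 5 (2-4): L=4.7480, (cx,cy)=(1.0000,0.0000)
member 6 (3-4): L=5.5745, (cx,cy)=(0.3909,-0.9204)
solve A·x = −loads:
  F[0-1] = -739.2479 N (compression)
  F[0-2] = -1419.8205 N (compression)
  F[1-2] = +746.9395 N (tension)
  F[1-3] = -540.7276 N (compression)
  F[2-3] = +633.3249 N (tension)
  F[2-4] = +255.9597 N (tension)
  F[3-4] = -654.8190 N (compression)
  Rx@0 = +1725.6300 N
  Ry@0 = +673.0290 N
  Ry@4 = +602.7210 N

-1419.821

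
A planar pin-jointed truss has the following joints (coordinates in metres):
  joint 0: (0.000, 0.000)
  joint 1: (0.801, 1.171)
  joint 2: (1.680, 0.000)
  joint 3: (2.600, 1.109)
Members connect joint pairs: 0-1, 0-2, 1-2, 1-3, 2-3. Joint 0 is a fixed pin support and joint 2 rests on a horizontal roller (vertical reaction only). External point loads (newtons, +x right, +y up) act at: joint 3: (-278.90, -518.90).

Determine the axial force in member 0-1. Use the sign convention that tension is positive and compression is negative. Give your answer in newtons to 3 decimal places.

121.220

N=4 nodes, M=5 members, R=3 reactions → 2N=8, M+R=8
member 0 (0-1): L=1.4187, (cx,cy)=(0.5646,0.8254)
member 1 (0-2): L=1.6800, (cx,cy)=(1.0000,0.0000)
member 2 (1-2): L=1.4642, (cx,cy)=(0.6003,-0.7998)
member 3 (1-3): L=1.8001, (cx,cy)=(0.9994,-0.0344)
member 4 (2-3): L=1.4409, (cx,cy)=(0.6385,0.7696)
solve A·x = −loads:
  F[0-1] = +121.2202 N (tension)
  F[0-2] = -347.3389 N (compression)
  F[1-2] = -131.4538 N (compression)
  F[1-3] = +147.4417 N (tension)
  F[2-3] = -667.6117 N (compression)
  Rx@0 = +278.9000 N
  Ry@0 = -100.0523 N
  Ry@2 = +618.9523 N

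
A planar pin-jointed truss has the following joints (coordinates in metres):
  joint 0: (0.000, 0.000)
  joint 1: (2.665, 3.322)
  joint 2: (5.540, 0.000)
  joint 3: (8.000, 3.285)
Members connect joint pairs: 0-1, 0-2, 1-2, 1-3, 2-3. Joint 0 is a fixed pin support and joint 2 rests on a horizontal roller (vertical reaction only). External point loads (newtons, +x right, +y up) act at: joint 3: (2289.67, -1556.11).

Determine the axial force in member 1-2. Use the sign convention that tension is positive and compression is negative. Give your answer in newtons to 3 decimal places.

-2740.871

N=4 nodes, M=5 members, R=3 reactions → 2N=8, M+R=8
member 0 (0-1): L=4.2589, (cx,cy)=(0.6258,0.7800)
member 1 (0-2): L=5.5400, (cx,cy)=(1.0000,0.0000)
member 2 (1-2): L=4.3933, (cx,cy)=(0.6544,-0.7561)
member 3 (1-3): L=5.3351, (cx,cy)=(1.0000,-0.0069)
member 4 (2-3): L=4.1040, (cx,cy)=(0.5994,0.8004)
solve A·x = −loads:
  F[0-1] = +2626.4228 N (tension)
  F[0-2] = +646.1755 N (tension)
  F[1-2] = -2740.8707 N (compression)
  F[1-3] = +3437.2078 N (tension)
  F[2-3] = -1914.2915 N (compression)
  Rx@0 = -2289.6700 N
  Ry@0 = -2048.6636 N
  Ry@2 = +3604.7736 N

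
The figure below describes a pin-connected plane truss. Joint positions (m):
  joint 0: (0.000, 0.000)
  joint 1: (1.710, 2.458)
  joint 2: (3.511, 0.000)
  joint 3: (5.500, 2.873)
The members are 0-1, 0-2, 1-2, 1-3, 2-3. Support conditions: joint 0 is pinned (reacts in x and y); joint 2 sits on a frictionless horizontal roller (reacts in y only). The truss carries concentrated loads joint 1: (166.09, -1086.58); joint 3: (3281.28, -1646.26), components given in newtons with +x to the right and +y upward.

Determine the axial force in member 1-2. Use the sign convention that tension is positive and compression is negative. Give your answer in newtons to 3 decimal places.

N=4 nodes, M=5 members, R=3 reactions → 2N=8, M+R=8
member 0 (0-1): L=2.9943, (cx,cy)=(0.5711,0.8209)
member 1 (0-2): L=3.5110, (cx,cy)=(1.0000,0.0000)
member 2 (1-2): L=3.0472, (cx,cy)=(0.5910,-0.8066)
member 3 (1-3): L=3.8127, (cx,cy)=(0.9941,0.1088)
member 4 (2-3): L=3.4943, (cx,cy)=(0.5692,0.8222)
solve A·x = −loads:
  F[0-1] = +3869.6271 N (tension)
  F[0-2] = +1237.4876 N (tension)
  F[1-2] = -4635.6497 N (compression)
  F[1-3] = +4812.2224 N (tension)
  F[2-3] = -2639.3600 N (compression)
  Rx@0 = -3447.3700 N
  Ry@0 = -3176.5444 N
  Ry@2 = +5909.3844 N

-4635.650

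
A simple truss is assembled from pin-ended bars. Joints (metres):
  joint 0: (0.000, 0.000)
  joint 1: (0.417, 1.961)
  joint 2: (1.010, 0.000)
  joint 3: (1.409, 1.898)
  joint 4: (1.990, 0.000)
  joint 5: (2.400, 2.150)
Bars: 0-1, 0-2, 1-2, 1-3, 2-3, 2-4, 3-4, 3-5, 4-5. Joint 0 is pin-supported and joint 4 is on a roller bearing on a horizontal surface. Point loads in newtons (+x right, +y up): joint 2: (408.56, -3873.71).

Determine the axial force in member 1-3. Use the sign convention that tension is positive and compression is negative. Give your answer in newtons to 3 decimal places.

-1003.782

N=6 nodes, M=9 members, R=3 reactions → 2N=12, M+R=12
member 0 (0-1): L=2.0048, (cx,cy)=(0.2080,0.9781)
member 1 (0-2): L=1.0100, (cx,cy)=(1.0000,0.0000)
member 2 (1-2): L=2.0487, (cx,cy)=(0.2895,-0.9572)
member 3 (1-3): L=0.9940, (cx,cy)=(0.9980,-0.0634)
member 4 (2-3): L=1.9395, (cx,cy)=(0.2057,0.9786)
member 5 (2-4): L=0.9800, (cx,cy)=(1.0000,0.0000)
member 6 (3-4): L=1.9849, (cx,cy)=(0.2927,-0.9562)
member 7 (3-5): L=1.0225, (cx,cy)=(0.9692,0.2464)
member 8 (4-5): L=2.1887, (cx,cy)=(0.1873,0.9823)
solve A·x = −loads:
  F[0-1] = -1950.3101 N (compression)
  F[0-2] = +814.2166 N (tension)
  F[1-2] = +2059.4354 N (tension)
  F[1-3] = -1003.7823 N (compression)
  F[2-3] = +1944.0164 N (tension)
  F[2-4] = +601.8321 N (tension)
  F[3-4] = -2056.1054 N (compression)
  F[3-5] = -0.0000 N (compression)
  F[4-5] = -0.0000 N (compression)
  Rx@0 = -408.5600 N
  Ry@0 = +1907.6562 N
  Ry@4 = +1966.0538 N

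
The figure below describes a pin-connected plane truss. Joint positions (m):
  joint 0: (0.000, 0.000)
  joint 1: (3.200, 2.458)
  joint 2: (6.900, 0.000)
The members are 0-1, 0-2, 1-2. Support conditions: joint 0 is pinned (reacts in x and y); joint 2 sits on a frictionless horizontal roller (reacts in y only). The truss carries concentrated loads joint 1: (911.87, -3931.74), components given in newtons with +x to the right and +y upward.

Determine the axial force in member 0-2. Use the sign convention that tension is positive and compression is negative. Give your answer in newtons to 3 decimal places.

N=3 nodes, M=3 members, R=3 reactions → 2N=6, M+R=6
member 0 (0-1): L=4.0351, (cx,cy)=(0.7930,0.6092)
member 1 (0-2): L=6.9000, (cx,cy)=(1.0000,0.0000)
member 2 (1-2): L=4.4420, (cx,cy)=(0.8329,-0.5533)
solve A·x = −loads:
  F[0-1] = -2927.7827 N (compression)
  F[0-2] = +3233.7410 N (tension)
  F[1-2] = -3882.2765 N (compression)
  Rx@0 = -911.8700 N
  Ry@0 = +1783.4872 N
  Ry@2 = +2148.2528 N

3233.741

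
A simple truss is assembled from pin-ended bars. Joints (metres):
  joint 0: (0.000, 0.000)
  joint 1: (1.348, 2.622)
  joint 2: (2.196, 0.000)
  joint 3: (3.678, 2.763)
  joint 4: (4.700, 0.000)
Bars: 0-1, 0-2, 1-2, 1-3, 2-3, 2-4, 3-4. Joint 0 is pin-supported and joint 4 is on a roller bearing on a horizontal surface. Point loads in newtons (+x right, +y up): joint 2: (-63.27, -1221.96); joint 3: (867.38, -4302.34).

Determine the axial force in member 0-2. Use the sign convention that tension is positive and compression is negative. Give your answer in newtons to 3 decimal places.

1357.623

N=5 nodes, M=7 members, R=3 reactions → 2N=10, M+R=10
member 0 (0-1): L=2.9482, (cx,cy)=(0.4572,0.8894)
member 1 (0-2): L=2.1960, (cx,cy)=(1.0000,0.0000)
member 2 (1-2): L=2.7557, (cx,cy)=(0.3077,-0.9515)
member 3 (1-3): L=2.3343, (cx,cy)=(0.9982,0.0604)
member 4 (2-3): L=3.1354, (cx,cy)=(0.4727,0.8812)
member 5 (2-4): L=2.5040, (cx,cy)=(1.0000,0.0000)
member 6 (3-4): L=2.9460, (cx,cy)=(0.3469,-0.9379)
solve A·x = −loads:
  F[0-1] = -1210.5909 N (compression)
  F[0-2] = +1357.6229 N (tension)
  F[1-2] = +1075.2981 N (tension)
  F[1-3] = -886.0255 N (compression)
  F[2-3] = +225.6369 N (tension)
  F[2-4] = +1645.1352 N (tension)
  F[3-4] = -4742.1671 N (compression)
  Rx@0 = -804.1100 N
  Ry@0 = +1076.6401 N
  Ry@4 = +4447.6599 N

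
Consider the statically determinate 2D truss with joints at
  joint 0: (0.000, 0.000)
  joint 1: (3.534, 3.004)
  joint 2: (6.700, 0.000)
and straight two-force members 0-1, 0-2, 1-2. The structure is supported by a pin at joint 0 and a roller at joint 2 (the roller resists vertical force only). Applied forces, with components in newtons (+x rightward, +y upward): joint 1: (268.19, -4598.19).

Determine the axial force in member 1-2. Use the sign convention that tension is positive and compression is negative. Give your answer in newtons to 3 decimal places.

N=3 nodes, M=3 members, R=3 reactions → 2N=6, M+R=6
member 0 (0-1): L=4.6382, (cx,cy)=(0.7619,0.6477)
member 1 (0-2): L=6.7000, (cx,cy)=(1.0000,0.0000)
member 2 (1-2): L=4.3644, (cx,cy)=(0.7254,-0.6883)
solve A·x = −loads:
  F[0-1] = -3169.2064 N (compression)
  F[0-2] = +2682.8992 N (tension)
  F[1-2] = -3698.3947 N (compression)
  Rx@0 = -268.1900 N
  Ry@0 = +2052.5712 N
  Ry@2 = +2545.6188 N

-3698.395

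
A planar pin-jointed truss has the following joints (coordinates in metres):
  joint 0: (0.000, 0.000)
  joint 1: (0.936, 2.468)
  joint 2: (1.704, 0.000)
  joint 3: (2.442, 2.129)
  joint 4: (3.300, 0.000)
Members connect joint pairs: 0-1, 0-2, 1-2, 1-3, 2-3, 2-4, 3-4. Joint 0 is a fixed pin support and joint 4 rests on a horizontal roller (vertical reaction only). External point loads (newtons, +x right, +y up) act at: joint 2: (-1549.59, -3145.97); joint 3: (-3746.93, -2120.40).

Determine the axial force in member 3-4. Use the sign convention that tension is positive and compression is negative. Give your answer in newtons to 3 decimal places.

N=5 nodes, M=7 members, R=3 reactions → 2N=10, M+R=10
member 0 (0-1): L=2.6395, (cx,cy)=(0.3546,0.9350)
member 1 (0-2): L=1.7040, (cx,cy)=(1.0000,0.0000)
member 2 (1-2): L=2.5847, (cx,cy)=(0.2971,-0.9548)
member 3 (1-3): L=1.5437, (cx,cy)=(0.9756,-0.2196)
member 4 (2-3): L=2.2533, (cx,cy)=(0.3275,0.9448)
member 5 (2-4): L=1.5960, (cx,cy)=(1.0000,0.0000)
member 6 (3-4): L=2.2954, (cx,cy)=(0.3738,-0.9275)
solve A·x = −loads:
  F[0-1] = -4802.2200 N (compression)
  F[0-2] = -3593.6117 N (compression)
  F[1-2] = +5488.4299 N (tension)
  F[1-3] = -3417.0964 N (compression)
  F[2-3] = -2216.8617 N (compression)
  F[2-4] = +312.8226 N (tension)
  F[3-4] = -836.8871 N (compression)
  Rx@0 = +5296.5200 N
  Ry@0 = +4490.1471 N
  Ry@4 = +776.2229 N

-836.887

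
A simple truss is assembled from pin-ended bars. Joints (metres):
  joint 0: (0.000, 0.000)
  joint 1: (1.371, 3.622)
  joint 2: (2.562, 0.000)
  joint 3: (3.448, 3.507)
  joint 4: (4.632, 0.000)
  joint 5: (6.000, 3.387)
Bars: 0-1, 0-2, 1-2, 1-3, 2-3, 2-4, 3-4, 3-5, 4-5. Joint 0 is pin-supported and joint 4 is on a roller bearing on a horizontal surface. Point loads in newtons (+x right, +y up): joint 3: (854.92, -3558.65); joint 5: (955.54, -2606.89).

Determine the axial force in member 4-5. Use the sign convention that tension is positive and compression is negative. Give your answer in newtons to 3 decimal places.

-2711.540

N=6 nodes, M=9 members, R=3 reactions → 2N=12, M+R=12
member 0 (0-1): L=3.8728, (cx,cy)=(0.3540,0.9352)
member 1 (0-2): L=2.5620, (cx,cy)=(1.0000,0.0000)
member 2 (1-2): L=3.8128, (cx,cy)=(0.3124,-0.9500)
member 3 (1-3): L=2.0802, (cx,cy)=(0.9985,-0.0553)
member 4 (2-3): L=3.6172, (cx,cy)=(0.2449,0.9695)
member 5 (2-4): L=2.0700, (cx,cy)=(1.0000,0.0000)
member 6 (3-4): L=3.7015, (cx,cy)=(0.3199,-0.9475)
member 7 (3-5): L=2.5548, (cx,cy)=(0.9989,-0.0470)
member 8 (4-5): L=3.6528, (cx,cy)=(0.3745,0.9272)
solve A·x = −loads:
  F[0-1] = +1289.7847 N (tension)
  F[0-2] = +1353.8658 N (tension)
  F[1-2] = -1320.4547 N (compression)
  F[1-3] = +870.3954 N (tension)
  F[2-3] = +1293.7917 N (tension)
  F[2-4] = +624.4922 N (tension)
  F[3-4] = -5126.9602 N (compression)
  F[3-5] = +1973.1998 N (tension)
  F[4-5] = -2711.5400 N (compression)
  Rx@0 = -1810.4600 N
  Ry@0 = -1206.2613 N
  Ry@4 = +7371.8013 N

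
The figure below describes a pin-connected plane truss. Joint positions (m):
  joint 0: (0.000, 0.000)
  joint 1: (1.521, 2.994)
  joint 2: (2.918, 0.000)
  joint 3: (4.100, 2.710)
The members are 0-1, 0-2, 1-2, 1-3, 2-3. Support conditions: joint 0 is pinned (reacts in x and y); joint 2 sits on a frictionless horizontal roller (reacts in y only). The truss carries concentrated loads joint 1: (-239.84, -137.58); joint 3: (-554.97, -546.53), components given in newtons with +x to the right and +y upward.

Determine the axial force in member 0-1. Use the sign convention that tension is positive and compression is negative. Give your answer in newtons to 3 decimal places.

N=4 nodes, M=5 members, R=3 reactions → 2N=8, M+R=8
member 0 (0-1): L=3.3582, (cx,cy)=(0.4529,0.8916)
member 1 (0-2): L=2.9180, (cx,cy)=(1.0000,0.0000)
member 2 (1-2): L=3.3039, (cx,cy)=(0.4228,-0.9062)
member 3 (1-3): L=2.5946, (cx,cy)=(0.9940,-0.1095)
member 4 (2-3): L=2.9566, (cx,cy)=(0.3998,0.9166)
solve A·x = −loads:
  F[0-1] = -679.6928 N (compression)
  F[0-2] = -486.9623 N (compression)
  F[1-2] = +553.5891 N (tension)
  F[1-3] = -303.9110 N (compression)
  F[2-3] = -632.5455 N (compression)
  Rx@0 = +794.8100 N
  Ry@0 = +605.9803 N
  Ry@2 = +78.1297 N

-679.693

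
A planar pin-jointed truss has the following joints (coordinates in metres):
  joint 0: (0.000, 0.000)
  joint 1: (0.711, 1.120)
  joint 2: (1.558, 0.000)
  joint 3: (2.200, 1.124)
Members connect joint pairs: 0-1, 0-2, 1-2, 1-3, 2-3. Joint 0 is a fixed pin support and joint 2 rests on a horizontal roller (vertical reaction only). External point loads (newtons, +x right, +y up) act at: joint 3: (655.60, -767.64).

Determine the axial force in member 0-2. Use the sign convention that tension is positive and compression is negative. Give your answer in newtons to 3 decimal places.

154.540

N=4 nodes, M=5 members, R=3 reactions → 2N=8, M+R=8
member 0 (0-1): L=1.3266, (cx,cy)=(0.5359,0.8443)
member 1 (0-2): L=1.5580, (cx,cy)=(1.0000,0.0000)
member 2 (1-2): L=1.4042, (cx,cy)=(0.6032,-0.7976)
member 3 (1-3): L=1.4890, (cx,cy)=(1.0000,0.0027)
member 4 (2-3): L=1.2944, (cx,cy)=(0.4960,0.8683)
solve A·x = −loads:
  F[0-1] = +934.9042 N (tension)
  F[0-2] = +154.5396 N (tension)
  F[1-2] = -985.8941 N (compression)
  F[1-3] = +1095.7415 N (tension)
  F[2-3] = -887.4233 N (compression)
  Rx@0 = -655.6000 N
  Ry@0 = -789.2935 N
  Ry@2 = +1556.9335 N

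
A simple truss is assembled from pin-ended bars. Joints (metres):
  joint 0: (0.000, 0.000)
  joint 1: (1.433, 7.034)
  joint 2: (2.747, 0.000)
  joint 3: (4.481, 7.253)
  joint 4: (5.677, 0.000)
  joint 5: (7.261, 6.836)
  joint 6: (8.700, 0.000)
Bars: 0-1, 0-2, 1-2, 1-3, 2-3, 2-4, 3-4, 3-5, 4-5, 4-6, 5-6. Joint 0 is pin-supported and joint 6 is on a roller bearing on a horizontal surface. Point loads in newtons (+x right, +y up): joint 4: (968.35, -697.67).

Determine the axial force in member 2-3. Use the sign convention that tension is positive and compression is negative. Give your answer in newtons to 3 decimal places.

N=7 nodes, M=11 members, R=3 reactions → 2N=14, M+R=14
member 0 (0-1): L=7.1785, (cx,cy)=(0.1996,0.9799)
member 1 (0-2): L=2.7470, (cx,cy)=(1.0000,0.0000)
member 2 (1-2): L=7.1557, (cx,cy)=(0.1836,-0.9830)
member 3 (1-3): L=3.0559, (cx,cy)=(0.9974,0.0717)
member 4 (2-3): L=7.4574, (cx,cy)=(0.2325,0.9726)
member 5 (2-4): L=2.9300, (cx,cy)=(1.0000,0.0000)
member 6 (3-4): L=7.3509, (cx,cy)=(0.1627,-0.9867)
member 7 (3-5): L=2.8111, (cx,cy)=(0.9889,-0.1483)
member 8 (4-5): L=7.0171, (cx,cy)=(0.2257,0.9742)
member 9 (4-6): L=3.0230, (cx,cy)=(1.0000,0.0000)
member 10 (5-6): L=6.9858, (cx,cy)=(0.2060,-0.9786)
solve A·x = −loads:
  F[0-1] = -247.3998 N (compression)
  F[0-2] = +1017.7370 N (tension)
  F[1-2] = +239.7856 N (tension)
  F[1-3] = -93.6597 N (compression)
  F[2-3] = -242.3506 N (compression)
  F[2-4] = +1118.1205 N (tension)
  F[3-4] = +275.2717 N (tension)
  F[3-5] = -196.7338 N (compression)
  F[4-5] = +437.3547 N (tension)
  F[4-6] = +95.8315 N (tension)
  F[5-6] = -465.2268 N (compression)
  Rx@0 = -968.3500 N
  Ry@0 = +242.4203 N
  Ry@6 = +455.2497 N

-242.351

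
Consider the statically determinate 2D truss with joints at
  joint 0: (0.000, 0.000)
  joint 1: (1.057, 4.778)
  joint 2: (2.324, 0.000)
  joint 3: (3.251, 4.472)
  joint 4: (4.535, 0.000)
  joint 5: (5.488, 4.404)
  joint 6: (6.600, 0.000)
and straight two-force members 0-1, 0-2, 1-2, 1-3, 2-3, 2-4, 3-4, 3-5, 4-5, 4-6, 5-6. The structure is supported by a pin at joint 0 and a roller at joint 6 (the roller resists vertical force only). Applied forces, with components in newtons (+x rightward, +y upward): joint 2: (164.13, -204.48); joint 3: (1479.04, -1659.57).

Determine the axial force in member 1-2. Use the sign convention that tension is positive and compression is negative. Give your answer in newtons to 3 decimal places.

N=7 nodes, M=11 members, R=3 reactions → 2N=14, M+R=14
member 0 (0-1): L=4.8935, (cx,cy)=(0.2160,0.9764)
member 1 (0-2): L=2.3240, (cx,cy)=(1.0000,0.0000)
member 2 (1-2): L=4.9431, (cx,cy)=(0.2563,-0.9666)
member 3 (1-3): L=2.2152, (cx,cy)=(0.9904,-0.1381)
member 4 (2-3): L=4.5671, (cx,cy)=(0.2030,0.9792)
member 5 (2-4): L=2.2110, (cx,cy)=(1.0000,0.0000)
member 6 (3-4): L=4.6527, (cx,cy)=(0.2760,-0.9612)
member 7 (3-5): L=2.2380, (cx,cy)=(0.9995,-0.0304)
member 8 (4-5): L=4.5059, (cx,cy)=(0.2115,0.9774)
member 9 (4-6): L=2.0650, (cx,cy)=(1.0000,0.0000)
member 10 (5-6): L=4.5422, (cx,cy)=(0.2448,-0.9696)
solve A·x = −loads:
  F[0-1] = +28.2441 N (tension)
  F[0-2] = +1637.0693 N (tension)
  F[1-2] = -30.5402 N (compression)
  F[1-3] = +14.0635 N (tension)
  F[2-3] = +238.9745 N (tension)
  F[2-4] = +1416.6055 N (tension)
  F[3-4] = -1940.1863 N (compression)
  F[3-5] = -881.5795 N (compression)
  F[4-5] = +1908.0040 N (tension)
  F[4-6] = +477.6316 N (tension)
  F[5-6] = -1950.9961 N (compression)
  Rx@0 = -1643.1700 N
  Ry@0 = -27.5773 N
  Ry@6 = +1891.6273 N

-30.540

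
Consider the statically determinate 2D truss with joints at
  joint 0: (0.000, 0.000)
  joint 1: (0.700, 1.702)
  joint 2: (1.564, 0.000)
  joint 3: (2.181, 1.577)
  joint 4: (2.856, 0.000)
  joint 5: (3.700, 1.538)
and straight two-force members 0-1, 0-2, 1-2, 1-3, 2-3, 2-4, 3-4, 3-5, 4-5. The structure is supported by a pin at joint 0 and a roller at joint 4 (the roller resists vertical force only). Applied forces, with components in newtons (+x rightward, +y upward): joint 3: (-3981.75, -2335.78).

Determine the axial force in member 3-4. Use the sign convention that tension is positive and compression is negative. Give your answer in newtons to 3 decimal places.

451.282

N=6 nodes, M=9 members, R=3 reactions → 2N=12, M+R=12
member 0 (0-1): L=1.8403, (cx,cy)=(0.3804,0.9248)
member 1 (0-2): L=1.5640, (cx,cy)=(1.0000,0.0000)
member 2 (1-2): L=1.9087, (cx,cy)=(0.4527,-0.8917)
member 3 (1-3): L=1.4863, (cx,cy)=(0.9965,-0.0841)
member 4 (2-3): L=1.6934, (cx,cy)=(0.3644,0.9313)
member 5 (2-4): L=1.2920, (cx,cy)=(1.0000,0.0000)
member 6 (3-4): L=1.7154, (cx,cy)=(0.3935,-0.9193)
member 7 (3-5): L=1.5195, (cx,cy)=(0.9997,-0.0257)
member 8 (4-5): L=1.7544, (cx,cy)=(0.4811,0.8767)
solve A·x = −loads:
  F[0-1] = -2974.2100 N (compression)
  F[0-2] = -2850.4582 N (compression)
  F[1-2] = +3334.7413 N (tension)
  F[1-3] = -2650.1649 N (compression)
  F[2-3] = -3193.0314 N (compression)
  F[2-4] = -177.5782 N (compression)
  F[3-4] = +451.2820 N (tension)
  F[3-5] = -0.0000 N (tension)
  F[4-5] = +0.0000 N (tension)
  Rx@0 = +3981.7500 N
  Ry@0 = +2750.6552 N
  Ry@4 = -414.8752 N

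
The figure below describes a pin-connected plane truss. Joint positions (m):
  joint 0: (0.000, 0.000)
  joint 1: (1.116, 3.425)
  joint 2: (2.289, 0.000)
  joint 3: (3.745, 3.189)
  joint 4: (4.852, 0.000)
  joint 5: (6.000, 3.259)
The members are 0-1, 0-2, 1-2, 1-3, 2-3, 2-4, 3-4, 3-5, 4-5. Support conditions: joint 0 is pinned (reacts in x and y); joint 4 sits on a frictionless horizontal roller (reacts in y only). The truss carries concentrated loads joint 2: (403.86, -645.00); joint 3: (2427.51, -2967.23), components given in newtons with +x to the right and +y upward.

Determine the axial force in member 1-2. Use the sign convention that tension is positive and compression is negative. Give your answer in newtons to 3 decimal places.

-648.547

N=6 nodes, M=9 members, R=3 reactions → 2N=12, M+R=12
member 0 (0-1): L=3.6022, (cx,cy)=(0.3098,0.9508)
member 1 (0-2): L=2.2890, (cx,cy)=(1.0000,0.0000)
member 2 (1-2): L=3.6203, (cx,cy)=(0.3240,-0.9461)
member 3 (1-3): L=2.6396, (cx,cy)=(0.9960,-0.0894)
member 4 (2-3): L=3.5057, (cx,cy)=(0.4153,0.9097)
member 5 (2-4): L=2.5630, (cx,cy)=(1.0000,0.0000)
member 6 (3-4): L=3.3757, (cx,cy)=(0.3279,-0.9447)
member 7 (3-5): L=2.2561, (cx,cy)=(0.9995,0.0310)
member 8 (4-5): L=3.4553, (cx,cy)=(0.3322,0.9432)
solve A·x = −loads:
  F[0-1] = +607.6961 N (tension)
  F[0-2] = +2643.1010 N (tension)
  F[1-2] = -648.5467 N (compression)
  F[1-3] = +400.0044 N (tension)
  F[2-3] = +1383.5330 N (tension)
  F[2-4] = +1454.4872 N (tension)
  F[3-4] = -4435.2969 N (compression)
  F[3-5] = -0.0000 N (compression)
  F[4-5] = +0.0000 N (tension)
  Rx@0 = -2831.3700 N
  Ry@0 = -577.7969 N
  Ry@4 = +4190.0269 N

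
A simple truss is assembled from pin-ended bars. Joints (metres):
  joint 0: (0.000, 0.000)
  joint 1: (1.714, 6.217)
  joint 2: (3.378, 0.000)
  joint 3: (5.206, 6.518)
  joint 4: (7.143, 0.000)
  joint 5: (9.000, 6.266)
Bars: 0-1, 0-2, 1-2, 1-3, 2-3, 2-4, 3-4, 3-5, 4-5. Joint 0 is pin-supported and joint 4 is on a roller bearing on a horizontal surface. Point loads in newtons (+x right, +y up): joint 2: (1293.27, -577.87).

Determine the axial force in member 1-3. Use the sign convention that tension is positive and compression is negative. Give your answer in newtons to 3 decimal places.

N=6 nodes, M=9 members, R=3 reactions → 2N=12, M+R=12
member 0 (0-1): L=6.4489, (cx,cy)=(0.2658,0.9640)
member 1 (0-2): L=3.3780, (cx,cy)=(1.0000,0.0000)
member 2 (1-2): L=6.4358, (cx,cy)=(0.2586,-0.9660)
member 3 (1-3): L=3.5049, (cx,cy)=(0.9963,0.0859)
member 4 (2-3): L=6.7695, (cx,cy)=(0.2700,0.9629)
member 5 (2-4): L=3.7650, (cx,cy)=(1.0000,0.0000)
member 6 (3-4): L=6.7997, (cx,cy)=(0.2849,-0.9586)
member 7 (3-5): L=3.8024, (cx,cy)=(0.9978,-0.0663)
member 8 (4-5): L=6.5354, (cx,cy)=(0.2841,0.9588)
solve A·x = −loads:
  F[0-1] = -315.9528 N (compression)
  F[0-2] = +1377.2439 N (tension)
  F[1-2] = +300.8760 N (tension)
  F[1-3] = -162.3659 N (compression)
  F[2-3] = +298.3065 N (tension)
  F[2-4] = +81.2128 N (tension)
  F[3-4] = -285.0928 N (compression)
  F[3-5] = -0.0000 N (compression)
  F[4-5] = +0.0000 N (tension)
  Rx@0 = -1293.2700 N
  Ry@0 = +304.5892 N
  Ry@4 = +273.2808 N

-162.366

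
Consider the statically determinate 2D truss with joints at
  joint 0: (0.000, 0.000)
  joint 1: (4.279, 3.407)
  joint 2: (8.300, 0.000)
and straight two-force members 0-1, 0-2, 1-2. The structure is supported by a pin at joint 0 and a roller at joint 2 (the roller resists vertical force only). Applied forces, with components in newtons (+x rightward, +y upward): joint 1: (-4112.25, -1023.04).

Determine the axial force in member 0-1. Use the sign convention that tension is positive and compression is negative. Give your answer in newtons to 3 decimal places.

-3505.648

N=3 nodes, M=3 members, R=3 reactions → 2N=6, M+R=6
member 0 (0-1): L=5.4697, (cx,cy)=(0.7823,0.6229)
member 1 (0-2): L=8.3000, (cx,cy)=(1.0000,0.0000)
member 2 (1-2): L=5.2703, (cx,cy)=(0.7630,-0.6465)
solve A·x = −loads:
  F[0-1] = -3505.6480 N (compression)
  F[0-2] = -1369.7413 N (compression)
  F[1-2] = +1795.3123 N (tension)
  Rx@0 = +4112.2500 N
  Ry@0 = +2183.6240 N
  Ry@2 = -1160.5840 N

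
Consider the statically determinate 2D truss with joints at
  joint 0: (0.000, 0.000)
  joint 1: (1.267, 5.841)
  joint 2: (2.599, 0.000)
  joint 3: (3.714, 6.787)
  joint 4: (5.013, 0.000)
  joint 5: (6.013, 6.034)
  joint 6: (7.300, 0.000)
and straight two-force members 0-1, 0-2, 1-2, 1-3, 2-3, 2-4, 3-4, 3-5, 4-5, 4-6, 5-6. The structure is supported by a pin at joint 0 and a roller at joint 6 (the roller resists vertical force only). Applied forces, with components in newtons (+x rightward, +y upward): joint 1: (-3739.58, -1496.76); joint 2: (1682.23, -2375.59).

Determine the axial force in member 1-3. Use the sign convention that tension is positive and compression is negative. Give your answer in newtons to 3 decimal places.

1496.032

N=7 nodes, M=11 members, R=3 reactions → 2N=14, M+R=14
member 0 (0-1): L=5.9768, (cx,cy)=(0.2120,0.9773)
member 1 (0-2): L=2.5990, (cx,cy)=(1.0000,0.0000)
member 2 (1-2): L=5.9910, (cx,cy)=(0.2223,-0.9750)
member 3 (1-3): L=2.6235, (cx,cy)=(0.9327,0.3606)
member 4 (2-3): L=6.8780, (cx,cy)=(0.1621,0.9868)
member 5 (2-4): L=2.4140, (cx,cy)=(1.0000,0.0000)
member 6 (3-4): L=6.9102, (cx,cy)=(0.1880,-0.9822)
member 7 (3-5): L=2.4192, (cx,cy)=(0.9503,-0.3113)
member 8 (4-5): L=6.1163, (cx,cy)=(0.1635,0.9865)
member 9 (4-6): L=2.2870, (cx,cy)=(1.0000,0.0000)
member 10 (5-6): L=6.1697, (cx,cy)=(0.2086,-0.9780)
solve A·x = −loads:
  F[0-1] = -5892.8995 N (compression)
  F[0-2] = -808.1433 N (compression)
  F[1-2] = +4924.9316 N (tension)
  F[1-3] = +1496.0324 N (tension)
  F[2-3] = -2458.5931 N (compression)
  F[2-4] = -996.8208 N (compression)
  F[3-4] = +1694.6841 N (tension)
  F[3-5] = +713.7028 N (tension)
  F[4-5] = -1687.1747 N (compression)
  F[4-6] = -402.3999 N (compression)
  F[5-6] = +1929.0580 N (tension)
  Rx@0 = +2057.3500 N
  Ry@0 = +5758.9710 N
  Ry@6 = -1886.6210 N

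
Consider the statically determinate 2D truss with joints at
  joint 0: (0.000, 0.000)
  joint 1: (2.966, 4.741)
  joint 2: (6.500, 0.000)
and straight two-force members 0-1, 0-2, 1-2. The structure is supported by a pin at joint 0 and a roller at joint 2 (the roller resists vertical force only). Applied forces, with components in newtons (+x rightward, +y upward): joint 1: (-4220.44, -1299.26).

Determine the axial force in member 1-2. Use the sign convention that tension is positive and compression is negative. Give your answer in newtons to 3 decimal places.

N=3 nodes, M=3 members, R=3 reactions → 2N=6, M+R=6
member 0 (0-1): L=5.5923, (cx,cy)=(0.5304,0.8478)
member 1 (0-2): L=6.5000, (cx,cy)=(1.0000,0.0000)
member 2 (1-2): L=5.9132, (cx,cy)=(0.5976,-0.8018)
solve A·x = −loads:
  F[0-1] = -4464.3409 N (compression)
  F[0-2] = -1852.6939 N (compression)
  F[1-2] = +3099.9991 N (tension)
  Rx@0 = +4220.4400 N
  Ry@0 = +3784.7217 N
  Ry@2 = -2485.4617 N

3099.999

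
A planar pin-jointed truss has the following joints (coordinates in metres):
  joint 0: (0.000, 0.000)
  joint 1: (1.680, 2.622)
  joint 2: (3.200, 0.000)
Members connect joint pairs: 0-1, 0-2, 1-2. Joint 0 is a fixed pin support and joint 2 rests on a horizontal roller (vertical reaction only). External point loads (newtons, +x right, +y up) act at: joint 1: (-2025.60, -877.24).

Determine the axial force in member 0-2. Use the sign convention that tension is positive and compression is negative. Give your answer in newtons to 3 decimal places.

N=3 nodes, M=3 members, R=3 reactions → 2N=6, M+R=6
member 0 (0-1): L=3.1140, (cx,cy)=(0.5395,0.8420)
member 1 (0-2): L=3.2000, (cx,cy)=(1.0000,0.0000)
member 2 (1-2): L=3.0307, (cx,cy)=(0.5015,-0.8651)
solve A·x = −loads:
  F[0-1] = -2466.0764 N (compression)
  F[0-2] = -695.1739 N (compression)
  F[1-2] = +1386.1051 N (tension)
  Rx@0 = +2025.6000 N
  Ry@0 = +2076.4150 N
  Ry@2 = -1199.1750 N

-695.174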